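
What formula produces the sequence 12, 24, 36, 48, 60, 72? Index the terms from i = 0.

Check differences: 24 - 12 = 12
36 - 24 = 12
Common difference d = 12.
First term a = 12.
Formula: S_i = 12 + 12*i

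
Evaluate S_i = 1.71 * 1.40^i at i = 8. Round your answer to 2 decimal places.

S_8 = 1.71 * 1.4^8 ≈ 1.71 * 14.7579 ≈ 25.24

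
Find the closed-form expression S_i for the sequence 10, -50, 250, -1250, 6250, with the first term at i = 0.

Check ratios: -50 / 10 = -5.0
Common ratio r = -5.
First term a = 10.
Formula: S_i = 10 * (-5)^i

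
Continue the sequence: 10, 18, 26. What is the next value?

Differences: 18 - 10 = 8
This is an arithmetic sequence with common difference d = 8.
Next term = 26 + 8 = 34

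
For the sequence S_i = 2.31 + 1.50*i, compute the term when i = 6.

S_6 = 2.31 + 1.5*6 = 2.31 + 9.0 = 11.31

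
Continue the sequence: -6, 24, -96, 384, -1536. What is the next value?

Ratios: 24 / -6 = -4.0
This is a geometric sequence with common ratio r = -4.
Next term = -1536 * -4 = 6144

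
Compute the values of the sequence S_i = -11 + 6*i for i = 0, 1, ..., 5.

This is an arithmetic sequence.
i=0: S_0 = -11 + 6*0 = -11
i=1: S_1 = -11 + 6*1 = -5
i=2: S_2 = -11 + 6*2 = 1
i=3: S_3 = -11 + 6*3 = 7
i=4: S_4 = -11 + 6*4 = 13
i=5: S_5 = -11 + 6*5 = 19
The first 6 terms are: [-11, -5, 1, 7, 13, 19]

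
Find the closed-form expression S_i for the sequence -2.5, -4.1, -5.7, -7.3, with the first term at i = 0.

Check differences: -4.1 - -2.5 = -1.6
-5.7 - -4.1 = -1.6
Common difference d = -1.6.
First term a = -2.5.
Formula: S_i = -2.50 - 1.60*i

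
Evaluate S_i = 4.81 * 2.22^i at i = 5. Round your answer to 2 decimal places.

S_5 = 4.81 * 2.22^5 ≈ 4.81 * 53.9219 ≈ 259.36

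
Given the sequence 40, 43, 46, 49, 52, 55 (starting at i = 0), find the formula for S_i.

Check differences: 43 - 40 = 3
46 - 43 = 3
Common difference d = 3.
First term a = 40.
Formula: S_i = 40 + 3*i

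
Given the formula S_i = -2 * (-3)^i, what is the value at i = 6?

S_6 = -2 * (-3)^6 = -2 * 729 = -1458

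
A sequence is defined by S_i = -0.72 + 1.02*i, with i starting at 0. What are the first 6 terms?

This is an arithmetic sequence.
i=0: S_0 = -0.72 + 1.02*0 = -0.72
i=1: S_1 = -0.72 + 1.02*1 = 0.3
i=2: S_2 = -0.72 + 1.02*2 = 1.32
i=3: S_3 = -0.72 + 1.02*3 = 2.34
i=4: S_4 = -0.72 + 1.02*4 = 3.36
i=5: S_5 = -0.72 + 1.02*5 = 4.38
The first 6 terms are: [-0.72, 0.3, 1.32, 2.34, 3.36, 4.38]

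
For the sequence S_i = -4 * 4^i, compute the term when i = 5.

S_5 = -4 * 4^5 = -4 * 1024 = -4096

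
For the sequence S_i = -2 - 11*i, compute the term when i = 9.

S_9 = -2 + -11*9 = -2 + -99 = -101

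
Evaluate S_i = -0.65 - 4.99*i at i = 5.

S_5 = -0.65 + -4.99*5 = -0.65 + -24.95 = -25.6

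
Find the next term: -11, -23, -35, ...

Differences: -23 - -11 = -12
This is an arithmetic sequence with common difference d = -12.
Next term = -35 + -12 = -47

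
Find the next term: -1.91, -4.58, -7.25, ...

Differences: -4.58 - -1.91 = -2.67
This is an arithmetic sequence with common difference d = -2.67.
Next term = -7.25 + -2.67 = -9.92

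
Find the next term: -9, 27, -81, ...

Ratios: 27 / -9 = -3.0
This is a geometric sequence with common ratio r = -3.
Next term = -81 * -3 = 243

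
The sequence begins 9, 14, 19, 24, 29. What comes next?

Differences: 14 - 9 = 5
This is an arithmetic sequence with common difference d = 5.
Next term = 29 + 5 = 34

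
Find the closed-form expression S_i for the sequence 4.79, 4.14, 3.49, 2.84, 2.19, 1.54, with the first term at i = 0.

Check differences: 4.14 - 4.79 = -0.65
3.49 - 4.14 = -0.65
Common difference d = -0.65.
First term a = 4.79.
Formula: S_i = 4.79 - 0.65*i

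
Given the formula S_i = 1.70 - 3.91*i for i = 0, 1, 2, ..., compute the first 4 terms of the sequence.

This is an arithmetic sequence.
i=0: S_0 = 1.7 + -3.91*0 = 1.7
i=1: S_1 = 1.7 + -3.91*1 = -2.21
i=2: S_2 = 1.7 + -3.91*2 = -6.12
i=3: S_3 = 1.7 + -3.91*3 = -10.03
The first 4 terms are: [1.7, -2.21, -6.12, -10.03]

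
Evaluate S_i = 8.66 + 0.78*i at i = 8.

S_8 = 8.66 + 0.78*8 = 8.66 + 6.24 = 14.9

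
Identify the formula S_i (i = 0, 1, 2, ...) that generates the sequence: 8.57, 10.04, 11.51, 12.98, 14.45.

Check differences: 10.04 - 8.57 = 1.47
11.51 - 10.04 = 1.47
Common difference d = 1.47.
First term a = 8.57.
Formula: S_i = 8.57 + 1.47*i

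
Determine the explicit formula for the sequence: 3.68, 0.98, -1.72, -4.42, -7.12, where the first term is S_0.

Check differences: 0.98 - 3.68 = -2.7
-1.72 - 0.98 = -2.7
Common difference d = -2.7.
First term a = 3.68.
Formula: S_i = 3.68 - 2.70*i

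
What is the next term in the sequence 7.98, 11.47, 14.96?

Differences: 11.47 - 7.98 = 3.49
This is an arithmetic sequence with common difference d = 3.49.
Next term = 14.96 + 3.49 = 18.45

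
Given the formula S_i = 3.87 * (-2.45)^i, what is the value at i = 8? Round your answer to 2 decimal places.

S_8 = 3.87 * (-2.45)^8 ≈ 3.87 * 1298.1614 ≈ 5023.88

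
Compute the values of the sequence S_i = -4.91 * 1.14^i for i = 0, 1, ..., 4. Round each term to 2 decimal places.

This is a geometric sequence.
i=0: S_0 = -4.91 * 1.14^0 = -4.91
i=1: S_1 = -4.91 * 1.14^1 ≈ -5.6
i=2: S_2 = -4.91 * 1.14^2 ≈ -6.38
i=3: S_3 = -4.91 * 1.14^3 ≈ -7.27
i=4: S_4 = -4.91 * 1.14^4 ≈ -8.29
The first 5 terms are: [-4.91, -5.6, -6.38, -7.27, -8.29]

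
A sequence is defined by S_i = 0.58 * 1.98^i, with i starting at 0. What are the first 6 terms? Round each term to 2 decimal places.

This is a geometric sequence.
i=0: S_0 = 0.58 * 1.98^0 = 0.58
i=1: S_1 = 0.58 * 1.98^1 ≈ 1.15
i=2: S_2 = 0.58 * 1.98^2 ≈ 2.27
i=3: S_3 = 0.58 * 1.98^3 ≈ 4.5
i=4: S_4 = 0.58 * 1.98^4 ≈ 8.91
i=5: S_5 = 0.58 * 1.98^5 ≈ 17.65
The first 6 terms are: [0.58, 1.15, 2.27, 4.5, 8.91, 17.65]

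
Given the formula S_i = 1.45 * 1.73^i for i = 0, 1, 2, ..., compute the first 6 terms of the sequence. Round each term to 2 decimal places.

This is a geometric sequence.
i=0: S_0 = 1.45 * 1.73^0 = 1.45
i=1: S_1 = 1.45 * 1.73^1 ≈ 2.51
i=2: S_2 = 1.45 * 1.73^2 ≈ 4.34
i=3: S_3 = 1.45 * 1.73^3 ≈ 7.51
i=4: S_4 = 1.45 * 1.73^4 ≈ 12.99
i=5: S_5 = 1.45 * 1.73^5 ≈ 22.47
The first 6 terms are: [1.45, 2.51, 4.34, 7.51, 12.99, 22.47]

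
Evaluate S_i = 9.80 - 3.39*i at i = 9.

S_9 = 9.8 + -3.39*9 = 9.8 + -30.51 = -20.71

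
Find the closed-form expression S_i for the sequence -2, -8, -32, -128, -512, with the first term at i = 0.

Check ratios: -8 / -2 = 4.0
Common ratio r = 4.
First term a = -2.
Formula: S_i = -2 * 4^i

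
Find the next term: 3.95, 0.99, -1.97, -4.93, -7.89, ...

Differences: 0.99 - 3.95 = -2.96
This is an arithmetic sequence with common difference d = -2.96.
Next term = -7.89 + -2.96 = -10.85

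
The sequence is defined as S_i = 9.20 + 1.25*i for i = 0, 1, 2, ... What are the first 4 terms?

This is an arithmetic sequence.
i=0: S_0 = 9.2 + 1.25*0 = 9.2
i=1: S_1 = 9.2 + 1.25*1 = 10.45
i=2: S_2 = 9.2 + 1.25*2 = 11.7
i=3: S_3 = 9.2 + 1.25*3 = 12.95
The first 4 terms are: [9.2, 10.45, 11.7, 12.95]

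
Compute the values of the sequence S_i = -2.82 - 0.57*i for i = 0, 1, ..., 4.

This is an arithmetic sequence.
i=0: S_0 = -2.82 + -0.57*0 = -2.82
i=1: S_1 = -2.82 + -0.57*1 = -3.39
i=2: S_2 = -2.82 + -0.57*2 = -3.96
i=3: S_3 = -2.82 + -0.57*3 = -4.53
i=4: S_4 = -2.82 + -0.57*4 = -5.1
The first 5 terms are: [-2.82, -3.39, -3.96, -4.53, -5.1]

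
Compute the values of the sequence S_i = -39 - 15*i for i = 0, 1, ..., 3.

This is an arithmetic sequence.
i=0: S_0 = -39 + -15*0 = -39
i=1: S_1 = -39 + -15*1 = -54
i=2: S_2 = -39 + -15*2 = -69
i=3: S_3 = -39 + -15*3 = -84
The first 4 terms are: [-39, -54, -69, -84]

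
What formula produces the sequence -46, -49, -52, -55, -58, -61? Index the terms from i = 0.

Check differences: -49 - -46 = -3
-52 - -49 = -3
Common difference d = -3.
First term a = -46.
Formula: S_i = -46 - 3*i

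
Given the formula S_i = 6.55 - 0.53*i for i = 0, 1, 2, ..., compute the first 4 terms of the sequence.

This is an arithmetic sequence.
i=0: S_0 = 6.55 + -0.53*0 = 6.55
i=1: S_1 = 6.55 + -0.53*1 = 6.02
i=2: S_2 = 6.55 + -0.53*2 = 5.49
i=3: S_3 = 6.55 + -0.53*3 = 4.96
The first 4 terms are: [6.55, 6.02, 5.49, 4.96]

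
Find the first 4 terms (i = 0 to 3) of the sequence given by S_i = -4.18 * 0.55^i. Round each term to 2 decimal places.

This is a geometric sequence.
i=0: S_0 = -4.18 * 0.55^0 = -4.18
i=1: S_1 = -4.18 * 0.55^1 ≈ -2.3
i=2: S_2 = -4.18 * 0.55^2 ≈ -1.26
i=3: S_3 = -4.18 * 0.55^3 ≈ -0.7
The first 4 terms are: [-4.18, -2.3, -1.26, -0.7]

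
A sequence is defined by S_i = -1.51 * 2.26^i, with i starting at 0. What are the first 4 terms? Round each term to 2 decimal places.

This is a geometric sequence.
i=0: S_0 = -1.51 * 2.26^0 = -1.51
i=1: S_1 = -1.51 * 2.26^1 ≈ -3.41
i=2: S_2 = -1.51 * 2.26^2 ≈ -7.71
i=3: S_3 = -1.51 * 2.26^3 ≈ -17.43
The first 4 terms are: [-1.51, -3.41, -7.71, -17.43]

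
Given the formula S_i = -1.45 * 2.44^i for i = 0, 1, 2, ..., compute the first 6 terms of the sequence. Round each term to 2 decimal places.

This is a geometric sequence.
i=0: S_0 = -1.45 * 2.44^0 = -1.45
i=1: S_1 = -1.45 * 2.44^1 ≈ -3.54
i=2: S_2 = -1.45 * 2.44^2 ≈ -8.63
i=3: S_3 = -1.45 * 2.44^3 ≈ -21.06
i=4: S_4 = -1.45 * 2.44^4 ≈ -51.4
i=5: S_5 = -1.45 * 2.44^5 ≈ -125.41
The first 6 terms are: [-1.45, -3.54, -8.63, -21.06, -51.4, -125.41]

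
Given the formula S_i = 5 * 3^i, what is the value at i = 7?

S_7 = 5 * 3^7 = 5 * 2187 = 10935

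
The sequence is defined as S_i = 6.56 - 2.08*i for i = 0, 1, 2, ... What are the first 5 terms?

This is an arithmetic sequence.
i=0: S_0 = 6.56 + -2.08*0 = 6.56
i=1: S_1 = 6.56 + -2.08*1 = 4.48
i=2: S_2 = 6.56 + -2.08*2 = 2.4
i=3: S_3 = 6.56 + -2.08*3 = 0.32
i=4: S_4 = 6.56 + -2.08*4 = -1.76
The first 5 terms are: [6.56, 4.48, 2.4, 0.32, -1.76]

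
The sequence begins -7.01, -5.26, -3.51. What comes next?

Differences: -5.26 - -7.01 = 1.75
This is an arithmetic sequence with common difference d = 1.75.
Next term = -3.51 + 1.75 = -1.76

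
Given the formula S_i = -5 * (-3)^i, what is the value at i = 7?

S_7 = -5 * (-3)^7 = -5 * -2187 = 10935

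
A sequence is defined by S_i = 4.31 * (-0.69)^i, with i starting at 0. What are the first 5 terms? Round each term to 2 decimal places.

This is a geometric sequence.
i=0: S_0 = 4.31 * (-0.69)^0 = 4.31
i=1: S_1 = 4.31 * (-0.69)^1 ≈ -2.97
i=2: S_2 = 4.31 * (-0.69)^2 ≈ 2.05
i=3: S_3 = 4.31 * (-0.69)^3 ≈ -1.42
i=4: S_4 = 4.31 * (-0.69)^4 ≈ 0.98
The first 5 terms are: [4.31, -2.97, 2.05, -1.42, 0.98]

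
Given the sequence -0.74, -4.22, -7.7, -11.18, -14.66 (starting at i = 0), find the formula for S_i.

Check differences: -4.22 - -0.74 = -3.48
-7.7 - -4.22 = -3.48
Common difference d = -3.48.
First term a = -0.74.
Formula: S_i = -0.74 - 3.48*i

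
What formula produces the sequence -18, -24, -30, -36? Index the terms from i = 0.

Check differences: -24 - -18 = -6
-30 - -24 = -6
Common difference d = -6.
First term a = -18.
Formula: S_i = -18 - 6*i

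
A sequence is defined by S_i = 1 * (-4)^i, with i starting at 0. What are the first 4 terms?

This is a geometric sequence.
i=0: S_0 = 1 * (-4)^0 = 1
i=1: S_1 = 1 * (-4)^1 = -4
i=2: S_2 = 1 * (-4)^2 = 16
i=3: S_3 = 1 * (-4)^3 = -64
The first 4 terms are: [1, -4, 16, -64]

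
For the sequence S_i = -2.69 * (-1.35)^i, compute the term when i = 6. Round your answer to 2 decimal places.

S_6 = -2.69 * (-1.35)^6 ≈ -2.69 * 6.0534 ≈ -16.28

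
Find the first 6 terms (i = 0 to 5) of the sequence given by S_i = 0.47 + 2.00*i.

This is an arithmetic sequence.
i=0: S_0 = 0.47 + 2.0*0 = 0.47
i=1: S_1 = 0.47 + 2.0*1 = 2.47
i=2: S_2 = 0.47 + 2.0*2 = 4.47
i=3: S_3 = 0.47 + 2.0*3 = 6.47
i=4: S_4 = 0.47 + 2.0*4 = 8.47
i=5: S_5 = 0.47 + 2.0*5 = 10.47
The first 6 terms are: [0.47, 2.47, 4.47, 6.47, 8.47, 10.47]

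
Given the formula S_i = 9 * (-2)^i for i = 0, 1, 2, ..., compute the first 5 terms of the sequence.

This is a geometric sequence.
i=0: S_0 = 9 * (-2)^0 = 9
i=1: S_1 = 9 * (-2)^1 = -18
i=2: S_2 = 9 * (-2)^2 = 36
i=3: S_3 = 9 * (-2)^3 = -72
i=4: S_4 = 9 * (-2)^4 = 144
The first 5 terms are: [9, -18, 36, -72, 144]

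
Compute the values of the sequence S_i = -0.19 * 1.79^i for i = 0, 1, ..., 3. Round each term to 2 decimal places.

This is a geometric sequence.
i=0: S_0 = -0.19 * 1.79^0 = -0.19
i=1: S_1 = -0.19 * 1.79^1 ≈ -0.34
i=2: S_2 = -0.19 * 1.79^2 ≈ -0.61
i=3: S_3 = -0.19 * 1.79^3 ≈ -1.09
The first 4 terms are: [-0.19, -0.34, -0.61, -1.09]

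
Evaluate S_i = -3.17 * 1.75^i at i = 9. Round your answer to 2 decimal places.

S_9 = -3.17 * 1.75^9 ≈ -3.17 * 153.9368 ≈ -487.98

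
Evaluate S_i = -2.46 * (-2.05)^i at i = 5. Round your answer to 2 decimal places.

S_5 = -2.46 * (-2.05)^5 ≈ -2.46 * -36.2051 ≈ 89.06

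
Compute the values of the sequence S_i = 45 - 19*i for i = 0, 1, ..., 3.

This is an arithmetic sequence.
i=0: S_0 = 45 + -19*0 = 45
i=1: S_1 = 45 + -19*1 = 26
i=2: S_2 = 45 + -19*2 = 7
i=3: S_3 = 45 + -19*3 = -12
The first 4 terms are: [45, 26, 7, -12]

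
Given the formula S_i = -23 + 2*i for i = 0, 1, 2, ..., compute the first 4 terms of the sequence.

This is an arithmetic sequence.
i=0: S_0 = -23 + 2*0 = -23
i=1: S_1 = -23 + 2*1 = -21
i=2: S_2 = -23 + 2*2 = -19
i=3: S_3 = -23 + 2*3 = -17
The first 4 terms are: [-23, -21, -19, -17]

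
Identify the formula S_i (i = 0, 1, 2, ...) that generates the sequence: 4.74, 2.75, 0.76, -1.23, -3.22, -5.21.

Check differences: 2.75 - 4.74 = -1.99
0.76 - 2.75 = -1.99
Common difference d = -1.99.
First term a = 4.74.
Formula: S_i = 4.74 - 1.99*i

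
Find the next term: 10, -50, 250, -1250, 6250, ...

Ratios: -50 / 10 = -5.0
This is a geometric sequence with common ratio r = -5.
Next term = 6250 * -5 = -31250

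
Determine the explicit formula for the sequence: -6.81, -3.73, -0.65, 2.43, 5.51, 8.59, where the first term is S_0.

Check differences: -3.73 - -6.81 = 3.08
-0.65 - -3.73 = 3.08
Common difference d = 3.08.
First term a = -6.81.
Formula: S_i = -6.81 + 3.08*i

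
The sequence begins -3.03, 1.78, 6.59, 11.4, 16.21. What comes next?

Differences: 1.78 - -3.03 = 4.81
This is an arithmetic sequence with common difference d = 4.81.
Next term = 16.21 + 4.81 = 21.02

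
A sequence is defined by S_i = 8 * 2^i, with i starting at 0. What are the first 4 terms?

This is a geometric sequence.
i=0: S_0 = 8 * 2^0 = 8
i=1: S_1 = 8 * 2^1 = 16
i=2: S_2 = 8 * 2^2 = 32
i=3: S_3 = 8 * 2^3 = 64
The first 4 terms are: [8, 16, 32, 64]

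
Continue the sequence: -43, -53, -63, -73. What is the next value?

Differences: -53 - -43 = -10
This is an arithmetic sequence with common difference d = -10.
Next term = -73 + -10 = -83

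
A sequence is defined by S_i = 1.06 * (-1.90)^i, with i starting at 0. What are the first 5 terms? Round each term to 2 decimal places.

This is a geometric sequence.
i=0: S_0 = 1.06 * (-1.9)^0 = 1.06
i=1: S_1 = 1.06 * (-1.9)^1 ≈ -2.01
i=2: S_2 = 1.06 * (-1.9)^2 ≈ 3.83
i=3: S_3 = 1.06 * (-1.9)^3 ≈ -7.27
i=4: S_4 = 1.06 * (-1.9)^4 ≈ 13.81
The first 5 terms are: [1.06, -2.01, 3.83, -7.27, 13.81]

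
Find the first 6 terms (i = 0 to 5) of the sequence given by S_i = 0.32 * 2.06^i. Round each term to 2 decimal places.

This is a geometric sequence.
i=0: S_0 = 0.32 * 2.06^0 = 0.32
i=1: S_1 = 0.32 * 2.06^1 ≈ 0.66
i=2: S_2 = 0.32 * 2.06^2 ≈ 1.36
i=3: S_3 = 0.32 * 2.06^3 ≈ 2.8
i=4: S_4 = 0.32 * 2.06^4 ≈ 5.76
i=5: S_5 = 0.32 * 2.06^5 ≈ 11.87
The first 6 terms are: [0.32, 0.66, 1.36, 2.8, 5.76, 11.87]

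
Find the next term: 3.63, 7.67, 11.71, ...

Differences: 7.67 - 3.63 = 4.04
This is an arithmetic sequence with common difference d = 4.04.
Next term = 11.71 + 4.04 = 15.75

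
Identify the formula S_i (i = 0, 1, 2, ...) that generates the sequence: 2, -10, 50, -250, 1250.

Check ratios: -10 / 2 = -5.0
Common ratio r = -5.
First term a = 2.
Formula: S_i = 2 * (-5)^i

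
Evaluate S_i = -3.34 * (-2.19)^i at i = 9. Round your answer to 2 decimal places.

S_9 = -3.34 * (-2.19)^9 ≈ -3.34 * -1158.7694 ≈ 3870.29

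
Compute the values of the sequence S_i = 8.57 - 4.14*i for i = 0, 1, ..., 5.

This is an arithmetic sequence.
i=0: S_0 = 8.57 + -4.14*0 = 8.57
i=1: S_1 = 8.57 + -4.14*1 = 4.43
i=2: S_2 = 8.57 + -4.14*2 = 0.29
i=3: S_3 = 8.57 + -4.14*3 = -3.85
i=4: S_4 = 8.57 + -4.14*4 = -7.99
i=5: S_5 = 8.57 + -4.14*5 = -12.13
The first 6 terms are: [8.57, 4.43, 0.29, -3.85, -7.99, -12.13]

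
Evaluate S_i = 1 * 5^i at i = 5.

S_5 = 1 * 5^5 = 1 * 3125 = 3125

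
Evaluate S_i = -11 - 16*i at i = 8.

S_8 = -11 + -16*8 = -11 + -128 = -139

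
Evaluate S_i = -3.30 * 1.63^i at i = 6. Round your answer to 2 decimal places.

S_6 = -3.3 * 1.63^6 ≈ -3.3 * 18.7554 ≈ -61.89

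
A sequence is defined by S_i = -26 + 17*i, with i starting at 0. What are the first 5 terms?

This is an arithmetic sequence.
i=0: S_0 = -26 + 17*0 = -26
i=1: S_1 = -26 + 17*1 = -9
i=2: S_2 = -26 + 17*2 = 8
i=3: S_3 = -26 + 17*3 = 25
i=4: S_4 = -26 + 17*4 = 42
The first 5 terms are: [-26, -9, 8, 25, 42]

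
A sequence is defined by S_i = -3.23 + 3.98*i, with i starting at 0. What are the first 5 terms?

This is an arithmetic sequence.
i=0: S_0 = -3.23 + 3.98*0 = -3.23
i=1: S_1 = -3.23 + 3.98*1 = 0.75
i=2: S_2 = -3.23 + 3.98*2 = 4.73
i=3: S_3 = -3.23 + 3.98*3 = 8.71
i=4: S_4 = -3.23 + 3.98*4 = 12.69
The first 5 terms are: [-3.23, 0.75, 4.73, 8.71, 12.69]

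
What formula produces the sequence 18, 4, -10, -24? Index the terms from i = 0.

Check differences: 4 - 18 = -14
-10 - 4 = -14
Common difference d = -14.
First term a = 18.
Formula: S_i = 18 - 14*i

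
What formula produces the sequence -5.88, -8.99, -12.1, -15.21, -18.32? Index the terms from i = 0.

Check differences: -8.99 - -5.88 = -3.11
-12.1 - -8.99 = -3.11
Common difference d = -3.11.
First term a = -5.88.
Formula: S_i = -5.88 - 3.11*i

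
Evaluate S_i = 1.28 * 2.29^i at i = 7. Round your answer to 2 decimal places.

S_7 = 1.28 * 2.29^7 ≈ 1.28 * 330.2542 ≈ 422.73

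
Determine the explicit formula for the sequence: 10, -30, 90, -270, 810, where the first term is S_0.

Check ratios: -30 / 10 = -3.0
Common ratio r = -3.
First term a = 10.
Formula: S_i = 10 * (-3)^i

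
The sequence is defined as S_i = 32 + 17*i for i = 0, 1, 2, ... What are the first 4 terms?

This is an arithmetic sequence.
i=0: S_0 = 32 + 17*0 = 32
i=1: S_1 = 32 + 17*1 = 49
i=2: S_2 = 32 + 17*2 = 66
i=3: S_3 = 32 + 17*3 = 83
The first 4 terms are: [32, 49, 66, 83]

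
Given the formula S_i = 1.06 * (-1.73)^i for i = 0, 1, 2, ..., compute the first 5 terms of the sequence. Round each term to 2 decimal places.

This is a geometric sequence.
i=0: S_0 = 1.06 * (-1.73)^0 = 1.06
i=1: S_1 = 1.06 * (-1.73)^1 ≈ -1.83
i=2: S_2 = 1.06 * (-1.73)^2 ≈ 3.17
i=3: S_3 = 1.06 * (-1.73)^3 ≈ -5.49
i=4: S_4 = 1.06 * (-1.73)^4 ≈ 9.49
The first 5 terms are: [1.06, -1.83, 3.17, -5.49, 9.49]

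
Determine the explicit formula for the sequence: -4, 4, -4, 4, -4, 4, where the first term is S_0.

Check ratios: 4 / -4 = -1.0
Common ratio r = -1.
First term a = -4.
Formula: S_i = -4 * (-1)^i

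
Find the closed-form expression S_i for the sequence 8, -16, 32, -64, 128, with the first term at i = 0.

Check ratios: -16 / 8 = -2.0
Common ratio r = -2.
First term a = 8.
Formula: S_i = 8 * (-2)^i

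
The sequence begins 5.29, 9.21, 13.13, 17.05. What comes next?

Differences: 9.21 - 5.29 = 3.92
This is an arithmetic sequence with common difference d = 3.92.
Next term = 17.05 + 3.92 = 20.97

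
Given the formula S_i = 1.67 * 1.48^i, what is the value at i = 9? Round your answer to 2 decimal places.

S_9 = 1.67 * 1.48^9 ≈ 1.67 * 34.0687 ≈ 56.89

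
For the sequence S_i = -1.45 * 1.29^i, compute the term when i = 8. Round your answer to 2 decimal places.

S_8 = -1.45 * 1.29^8 ≈ -1.45 * 7.6686 ≈ -11.12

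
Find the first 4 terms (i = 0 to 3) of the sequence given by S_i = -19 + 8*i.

This is an arithmetic sequence.
i=0: S_0 = -19 + 8*0 = -19
i=1: S_1 = -19 + 8*1 = -11
i=2: S_2 = -19 + 8*2 = -3
i=3: S_3 = -19 + 8*3 = 5
The first 4 terms are: [-19, -11, -3, 5]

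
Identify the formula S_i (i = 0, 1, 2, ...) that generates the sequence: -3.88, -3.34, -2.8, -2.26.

Check differences: -3.34 - -3.88 = 0.54
-2.8 - -3.34 = 0.54
Common difference d = 0.54.
First term a = -3.88.
Formula: S_i = -3.88 + 0.54*i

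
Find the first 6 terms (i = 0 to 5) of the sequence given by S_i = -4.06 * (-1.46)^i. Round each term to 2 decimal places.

This is a geometric sequence.
i=0: S_0 = -4.06 * (-1.46)^0 = -4.06
i=1: S_1 = -4.06 * (-1.46)^1 ≈ 5.93
i=2: S_2 = -4.06 * (-1.46)^2 ≈ -8.65
i=3: S_3 = -4.06 * (-1.46)^3 ≈ 12.64
i=4: S_4 = -4.06 * (-1.46)^4 ≈ -18.45
i=5: S_5 = -4.06 * (-1.46)^5 ≈ 26.93
The first 6 terms are: [-4.06, 5.93, -8.65, 12.64, -18.45, 26.93]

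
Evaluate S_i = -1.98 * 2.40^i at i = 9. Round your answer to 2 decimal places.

S_9 = -1.98 * 2.4^9 ≈ -1.98 * 2641.8075 ≈ -5230.78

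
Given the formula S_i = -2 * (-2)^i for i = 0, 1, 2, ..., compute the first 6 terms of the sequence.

This is a geometric sequence.
i=0: S_0 = -2 * (-2)^0 = -2
i=1: S_1 = -2 * (-2)^1 = 4
i=2: S_2 = -2 * (-2)^2 = -8
i=3: S_3 = -2 * (-2)^3 = 16
i=4: S_4 = -2 * (-2)^4 = -32
i=5: S_5 = -2 * (-2)^5 = 64
The first 6 terms are: [-2, 4, -8, 16, -32, 64]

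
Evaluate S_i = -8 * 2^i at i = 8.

S_8 = -8 * 2^8 = -8 * 256 = -2048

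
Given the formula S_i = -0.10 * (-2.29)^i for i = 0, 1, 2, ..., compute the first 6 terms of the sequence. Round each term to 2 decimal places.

This is a geometric sequence.
i=0: S_0 = -0.1 * (-2.29)^0 = -0.1
i=1: S_1 = -0.1 * (-2.29)^1 ≈ 0.23
i=2: S_2 = -0.1 * (-2.29)^2 ≈ -0.52
i=3: S_3 = -0.1 * (-2.29)^3 ≈ 1.2
i=4: S_4 = -0.1 * (-2.29)^4 ≈ -2.75
i=5: S_5 = -0.1 * (-2.29)^5 ≈ 6.3
The first 6 terms are: [-0.1, 0.23, -0.52, 1.2, -2.75, 6.3]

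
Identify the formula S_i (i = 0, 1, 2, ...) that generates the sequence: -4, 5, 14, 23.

Check differences: 5 - -4 = 9
14 - 5 = 9
Common difference d = 9.
First term a = -4.
Formula: S_i = -4 + 9*i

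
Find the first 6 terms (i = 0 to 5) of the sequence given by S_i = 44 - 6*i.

This is an arithmetic sequence.
i=0: S_0 = 44 + -6*0 = 44
i=1: S_1 = 44 + -6*1 = 38
i=2: S_2 = 44 + -6*2 = 32
i=3: S_3 = 44 + -6*3 = 26
i=4: S_4 = 44 + -6*4 = 20
i=5: S_5 = 44 + -6*5 = 14
The first 6 terms are: [44, 38, 32, 26, 20, 14]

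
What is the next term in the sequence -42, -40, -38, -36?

Differences: -40 - -42 = 2
This is an arithmetic sequence with common difference d = 2.
Next term = -36 + 2 = -34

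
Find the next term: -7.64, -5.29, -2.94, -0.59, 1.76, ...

Differences: -5.29 - -7.64 = 2.35
This is an arithmetic sequence with common difference d = 2.35.
Next term = 1.76 + 2.35 = 4.11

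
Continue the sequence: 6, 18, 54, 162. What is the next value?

Ratios: 18 / 6 = 3.0
This is a geometric sequence with common ratio r = 3.
Next term = 162 * 3 = 486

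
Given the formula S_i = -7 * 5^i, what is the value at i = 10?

S_10 = -7 * 5^10 = -7 * 9765625 = -68359375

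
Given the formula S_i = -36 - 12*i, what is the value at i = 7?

S_7 = -36 + -12*7 = -36 + -84 = -120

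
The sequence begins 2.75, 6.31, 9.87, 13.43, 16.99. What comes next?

Differences: 6.31 - 2.75 = 3.56
This is an arithmetic sequence with common difference d = 3.56.
Next term = 16.99 + 3.56 = 20.55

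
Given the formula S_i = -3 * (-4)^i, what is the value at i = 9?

S_9 = -3 * (-4)^9 = -3 * -262144 = 786432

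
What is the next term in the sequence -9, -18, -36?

Ratios: -18 / -9 = 2.0
This is a geometric sequence with common ratio r = 2.
Next term = -36 * 2 = -72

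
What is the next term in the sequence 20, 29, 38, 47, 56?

Differences: 29 - 20 = 9
This is an arithmetic sequence with common difference d = 9.
Next term = 56 + 9 = 65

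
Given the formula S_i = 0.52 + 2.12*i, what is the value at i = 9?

S_9 = 0.52 + 2.12*9 = 0.52 + 19.08 = 19.6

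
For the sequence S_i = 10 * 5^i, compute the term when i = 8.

S_8 = 10 * 5^8 = 10 * 390625 = 3906250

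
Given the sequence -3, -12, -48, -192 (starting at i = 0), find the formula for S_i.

Check ratios: -12 / -3 = 4.0
Common ratio r = 4.
First term a = -3.
Formula: S_i = -3 * 4^i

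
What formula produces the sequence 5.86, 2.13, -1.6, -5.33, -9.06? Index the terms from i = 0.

Check differences: 2.13 - 5.86 = -3.73
-1.6 - 2.13 = -3.73
Common difference d = -3.73.
First term a = 5.86.
Formula: S_i = 5.86 - 3.73*i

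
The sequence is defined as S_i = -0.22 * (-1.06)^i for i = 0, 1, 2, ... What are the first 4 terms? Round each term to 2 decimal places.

This is a geometric sequence.
i=0: S_0 = -0.22 * (-1.06)^0 = -0.22
i=1: S_1 = -0.22 * (-1.06)^1 ≈ 0.23
i=2: S_2 = -0.22 * (-1.06)^2 ≈ -0.25
i=3: S_3 = -0.22 * (-1.06)^3 ≈ 0.26
The first 4 terms are: [-0.22, 0.23, -0.25, 0.26]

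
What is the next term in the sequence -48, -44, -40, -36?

Differences: -44 - -48 = 4
This is an arithmetic sequence with common difference d = 4.
Next term = -36 + 4 = -32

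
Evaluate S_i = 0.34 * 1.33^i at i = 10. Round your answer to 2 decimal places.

S_10 = 0.34 * 1.33^10 ≈ 0.34 * 17.3187 ≈ 5.89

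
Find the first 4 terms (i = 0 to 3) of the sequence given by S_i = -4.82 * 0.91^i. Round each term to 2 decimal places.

This is a geometric sequence.
i=0: S_0 = -4.82 * 0.91^0 = -4.82
i=1: S_1 = -4.82 * 0.91^1 ≈ -4.39
i=2: S_2 = -4.82 * 0.91^2 ≈ -3.99
i=3: S_3 = -4.82 * 0.91^3 ≈ -3.63
The first 4 terms are: [-4.82, -4.39, -3.99, -3.63]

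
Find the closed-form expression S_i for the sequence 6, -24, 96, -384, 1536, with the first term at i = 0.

Check ratios: -24 / 6 = -4.0
Common ratio r = -4.
First term a = 6.
Formula: S_i = 6 * (-4)^i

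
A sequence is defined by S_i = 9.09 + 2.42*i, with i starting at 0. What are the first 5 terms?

This is an arithmetic sequence.
i=0: S_0 = 9.09 + 2.42*0 = 9.09
i=1: S_1 = 9.09 + 2.42*1 = 11.51
i=2: S_2 = 9.09 + 2.42*2 = 13.93
i=3: S_3 = 9.09 + 2.42*3 = 16.35
i=4: S_4 = 9.09 + 2.42*4 = 18.77
The first 5 terms are: [9.09, 11.51, 13.93, 16.35, 18.77]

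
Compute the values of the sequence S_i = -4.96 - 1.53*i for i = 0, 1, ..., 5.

This is an arithmetic sequence.
i=0: S_0 = -4.96 + -1.53*0 = -4.96
i=1: S_1 = -4.96 + -1.53*1 = -6.49
i=2: S_2 = -4.96 + -1.53*2 = -8.02
i=3: S_3 = -4.96 + -1.53*3 = -9.55
i=4: S_4 = -4.96 + -1.53*4 = -11.08
i=5: S_5 = -4.96 + -1.53*5 = -12.61
The first 6 terms are: [-4.96, -6.49, -8.02, -9.55, -11.08, -12.61]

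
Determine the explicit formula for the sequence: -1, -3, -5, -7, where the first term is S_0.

Check differences: -3 - -1 = -2
-5 - -3 = -2
Common difference d = -2.
First term a = -1.
Formula: S_i = -1 - 2*i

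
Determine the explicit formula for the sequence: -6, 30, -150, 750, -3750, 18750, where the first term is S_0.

Check ratios: 30 / -6 = -5.0
Common ratio r = -5.
First term a = -6.
Formula: S_i = -6 * (-5)^i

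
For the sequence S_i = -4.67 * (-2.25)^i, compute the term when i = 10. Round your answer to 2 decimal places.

S_10 = -4.67 * (-2.25)^10 ≈ -4.67 * 3325.2567 ≈ -15528.95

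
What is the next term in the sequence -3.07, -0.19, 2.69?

Differences: -0.19 - -3.07 = 2.88
This is an arithmetic sequence with common difference d = 2.88.
Next term = 2.69 + 2.88 = 5.57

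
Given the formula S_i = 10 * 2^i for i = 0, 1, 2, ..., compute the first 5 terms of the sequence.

This is a geometric sequence.
i=0: S_0 = 10 * 2^0 = 10
i=1: S_1 = 10 * 2^1 = 20
i=2: S_2 = 10 * 2^2 = 40
i=3: S_3 = 10 * 2^3 = 80
i=4: S_4 = 10 * 2^4 = 160
The first 5 terms are: [10, 20, 40, 80, 160]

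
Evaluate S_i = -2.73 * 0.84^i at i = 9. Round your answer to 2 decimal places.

S_9 = -2.73 * 0.84^9 ≈ -2.73 * 0.2082 ≈ -0.57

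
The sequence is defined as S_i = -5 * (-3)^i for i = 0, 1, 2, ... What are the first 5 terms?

This is a geometric sequence.
i=0: S_0 = -5 * (-3)^0 = -5
i=1: S_1 = -5 * (-3)^1 = 15
i=2: S_2 = -5 * (-3)^2 = -45
i=3: S_3 = -5 * (-3)^3 = 135
i=4: S_4 = -5 * (-3)^4 = -405
The first 5 terms are: [-5, 15, -45, 135, -405]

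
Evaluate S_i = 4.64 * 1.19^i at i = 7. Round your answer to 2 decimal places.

S_7 = 4.64 * 1.19^7 ≈ 4.64 * 3.3793 ≈ 15.68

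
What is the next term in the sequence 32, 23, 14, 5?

Differences: 23 - 32 = -9
This is an arithmetic sequence with common difference d = -9.
Next term = 5 + -9 = -4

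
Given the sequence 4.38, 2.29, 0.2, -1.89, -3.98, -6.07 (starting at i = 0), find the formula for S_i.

Check differences: 2.29 - 4.38 = -2.09
0.2 - 2.29 = -2.09
Common difference d = -2.09.
First term a = 4.38.
Formula: S_i = 4.38 - 2.09*i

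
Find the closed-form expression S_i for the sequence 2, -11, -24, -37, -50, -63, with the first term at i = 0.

Check differences: -11 - 2 = -13
-24 - -11 = -13
Common difference d = -13.
First term a = 2.
Formula: S_i = 2 - 13*i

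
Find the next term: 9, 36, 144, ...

Ratios: 36 / 9 = 4.0
This is a geometric sequence with common ratio r = 4.
Next term = 144 * 4 = 576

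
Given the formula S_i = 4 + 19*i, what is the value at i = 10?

S_10 = 4 + 19*10 = 4 + 190 = 194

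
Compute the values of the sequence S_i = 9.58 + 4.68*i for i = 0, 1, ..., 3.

This is an arithmetic sequence.
i=0: S_0 = 9.58 + 4.68*0 = 9.58
i=1: S_1 = 9.58 + 4.68*1 = 14.26
i=2: S_2 = 9.58 + 4.68*2 = 18.94
i=3: S_3 = 9.58 + 4.68*3 = 23.62
The first 4 terms are: [9.58, 14.26, 18.94, 23.62]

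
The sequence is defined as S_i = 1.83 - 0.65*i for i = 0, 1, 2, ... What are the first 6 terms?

This is an arithmetic sequence.
i=0: S_0 = 1.83 + -0.65*0 = 1.83
i=1: S_1 = 1.83 + -0.65*1 = 1.18
i=2: S_2 = 1.83 + -0.65*2 = 0.53
i=3: S_3 = 1.83 + -0.65*3 = -0.12
i=4: S_4 = 1.83 + -0.65*4 = -0.77
i=5: S_5 = 1.83 + -0.65*5 = -1.42
The first 6 terms are: [1.83, 1.18, 0.53, -0.12, -0.77, -1.42]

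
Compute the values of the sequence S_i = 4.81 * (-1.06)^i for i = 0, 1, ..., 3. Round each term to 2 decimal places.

This is a geometric sequence.
i=0: S_0 = 4.81 * (-1.06)^0 = 4.81
i=1: S_1 = 4.81 * (-1.06)^1 ≈ -5.1
i=2: S_2 = 4.81 * (-1.06)^2 ≈ 5.4
i=3: S_3 = 4.81 * (-1.06)^3 ≈ -5.73
The first 4 terms are: [4.81, -5.1, 5.4, -5.73]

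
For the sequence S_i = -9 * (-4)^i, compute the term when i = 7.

S_7 = -9 * (-4)^7 = -9 * -16384 = 147456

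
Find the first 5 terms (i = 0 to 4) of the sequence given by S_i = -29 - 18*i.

This is an arithmetic sequence.
i=0: S_0 = -29 + -18*0 = -29
i=1: S_1 = -29 + -18*1 = -47
i=2: S_2 = -29 + -18*2 = -65
i=3: S_3 = -29 + -18*3 = -83
i=4: S_4 = -29 + -18*4 = -101
The first 5 terms are: [-29, -47, -65, -83, -101]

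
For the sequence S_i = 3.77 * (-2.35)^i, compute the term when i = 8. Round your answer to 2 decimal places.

S_8 = 3.77 * (-2.35)^8 ≈ 3.77 * 930.1284 ≈ 3506.58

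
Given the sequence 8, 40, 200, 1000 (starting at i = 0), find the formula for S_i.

Check ratios: 40 / 8 = 5.0
Common ratio r = 5.
First term a = 8.
Formula: S_i = 8 * 5^i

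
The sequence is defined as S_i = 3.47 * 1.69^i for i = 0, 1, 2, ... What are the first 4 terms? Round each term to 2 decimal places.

This is a geometric sequence.
i=0: S_0 = 3.47 * 1.69^0 = 3.47
i=1: S_1 = 3.47 * 1.69^1 ≈ 5.86
i=2: S_2 = 3.47 * 1.69^2 ≈ 9.91
i=3: S_3 = 3.47 * 1.69^3 ≈ 16.75
The first 4 terms are: [3.47, 5.86, 9.91, 16.75]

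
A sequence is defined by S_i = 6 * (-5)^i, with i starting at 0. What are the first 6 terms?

This is a geometric sequence.
i=0: S_0 = 6 * (-5)^0 = 6
i=1: S_1 = 6 * (-5)^1 = -30
i=2: S_2 = 6 * (-5)^2 = 150
i=3: S_3 = 6 * (-5)^3 = -750
i=4: S_4 = 6 * (-5)^4 = 3750
i=5: S_5 = 6 * (-5)^5 = -18750
The first 6 terms are: [6, -30, 150, -750, 3750, -18750]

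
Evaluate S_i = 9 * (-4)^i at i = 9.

S_9 = 9 * (-4)^9 = 9 * -262144 = -2359296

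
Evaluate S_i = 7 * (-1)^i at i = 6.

S_6 = 7 * (-1)^6 = 7 * 1 = 7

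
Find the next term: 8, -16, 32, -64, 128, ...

Ratios: -16 / 8 = -2.0
This is a geometric sequence with common ratio r = -2.
Next term = 128 * -2 = -256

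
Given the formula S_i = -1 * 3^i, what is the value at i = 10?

S_10 = -1 * 3^10 = -1 * 59049 = -59049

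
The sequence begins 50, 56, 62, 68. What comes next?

Differences: 56 - 50 = 6
This is an arithmetic sequence with common difference d = 6.
Next term = 68 + 6 = 74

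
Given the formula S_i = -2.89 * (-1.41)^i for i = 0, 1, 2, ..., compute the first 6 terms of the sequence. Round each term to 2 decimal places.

This is a geometric sequence.
i=0: S_0 = -2.89 * (-1.41)^0 = -2.89
i=1: S_1 = -2.89 * (-1.41)^1 ≈ 4.07
i=2: S_2 = -2.89 * (-1.41)^2 ≈ -5.75
i=3: S_3 = -2.89 * (-1.41)^3 ≈ 8.1
i=4: S_4 = -2.89 * (-1.41)^4 ≈ -11.42
i=5: S_5 = -2.89 * (-1.41)^5 ≈ 16.11
The first 6 terms are: [-2.89, 4.07, -5.75, 8.1, -11.42, 16.11]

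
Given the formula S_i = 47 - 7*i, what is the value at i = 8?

S_8 = 47 + -7*8 = 47 + -56 = -9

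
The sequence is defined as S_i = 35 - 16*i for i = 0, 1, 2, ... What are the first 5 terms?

This is an arithmetic sequence.
i=0: S_0 = 35 + -16*0 = 35
i=1: S_1 = 35 + -16*1 = 19
i=2: S_2 = 35 + -16*2 = 3
i=3: S_3 = 35 + -16*3 = -13
i=4: S_4 = 35 + -16*4 = -29
The first 5 terms are: [35, 19, 3, -13, -29]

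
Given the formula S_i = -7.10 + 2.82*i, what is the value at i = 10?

S_10 = -7.1 + 2.82*10 = -7.1 + 28.2 = 21.1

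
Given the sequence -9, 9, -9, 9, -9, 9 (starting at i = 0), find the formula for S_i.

Check ratios: 9 / -9 = -1.0
Common ratio r = -1.
First term a = -9.
Formula: S_i = -9 * (-1)^i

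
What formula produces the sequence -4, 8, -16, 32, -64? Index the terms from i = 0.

Check ratios: 8 / -4 = -2.0
Common ratio r = -2.
First term a = -4.
Formula: S_i = -4 * (-2)^i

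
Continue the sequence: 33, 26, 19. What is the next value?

Differences: 26 - 33 = -7
This is an arithmetic sequence with common difference d = -7.
Next term = 19 + -7 = 12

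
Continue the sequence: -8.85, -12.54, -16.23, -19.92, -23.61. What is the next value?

Differences: -12.54 - -8.85 = -3.69
This is an arithmetic sequence with common difference d = -3.69.
Next term = -23.61 + -3.69 = -27.3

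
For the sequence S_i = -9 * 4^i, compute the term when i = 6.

S_6 = -9 * 4^6 = -9 * 4096 = -36864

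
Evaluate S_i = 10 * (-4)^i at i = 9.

S_9 = 10 * (-4)^9 = 10 * -262144 = -2621440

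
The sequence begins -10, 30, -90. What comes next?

Ratios: 30 / -10 = -3.0
This is a geometric sequence with common ratio r = -3.
Next term = -90 * -3 = 270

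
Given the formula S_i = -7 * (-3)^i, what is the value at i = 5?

S_5 = -7 * (-3)^5 = -7 * -243 = 1701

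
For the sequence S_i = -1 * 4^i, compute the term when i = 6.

S_6 = -1 * 4^6 = -1 * 4096 = -4096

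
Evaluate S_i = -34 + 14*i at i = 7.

S_7 = -34 + 14*7 = -34 + 98 = 64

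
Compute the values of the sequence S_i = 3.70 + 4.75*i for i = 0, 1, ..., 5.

This is an arithmetic sequence.
i=0: S_0 = 3.7 + 4.75*0 = 3.7
i=1: S_1 = 3.7 + 4.75*1 = 8.45
i=2: S_2 = 3.7 + 4.75*2 = 13.2
i=3: S_3 = 3.7 + 4.75*3 = 17.95
i=4: S_4 = 3.7 + 4.75*4 = 22.7
i=5: S_5 = 3.7 + 4.75*5 = 27.45
The first 6 terms are: [3.7, 8.45, 13.2, 17.95, 22.7, 27.45]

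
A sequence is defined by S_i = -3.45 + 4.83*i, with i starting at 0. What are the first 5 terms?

This is an arithmetic sequence.
i=0: S_0 = -3.45 + 4.83*0 = -3.45
i=1: S_1 = -3.45 + 4.83*1 = 1.38
i=2: S_2 = -3.45 + 4.83*2 = 6.21
i=3: S_3 = -3.45 + 4.83*3 = 11.04
i=4: S_4 = -3.45 + 4.83*4 = 15.87
The first 5 terms are: [-3.45, 1.38, 6.21, 11.04, 15.87]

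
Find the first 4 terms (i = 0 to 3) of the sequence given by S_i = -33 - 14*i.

This is an arithmetic sequence.
i=0: S_0 = -33 + -14*0 = -33
i=1: S_1 = -33 + -14*1 = -47
i=2: S_2 = -33 + -14*2 = -61
i=3: S_3 = -33 + -14*3 = -75
The first 4 terms are: [-33, -47, -61, -75]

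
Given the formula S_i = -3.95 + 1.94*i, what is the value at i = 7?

S_7 = -3.95 + 1.94*7 = -3.95 + 13.58 = 9.63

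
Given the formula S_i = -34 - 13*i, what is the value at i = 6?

S_6 = -34 + -13*6 = -34 + -78 = -112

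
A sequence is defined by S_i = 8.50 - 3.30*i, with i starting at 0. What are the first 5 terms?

This is an arithmetic sequence.
i=0: S_0 = 8.5 + -3.3*0 = 8.5
i=1: S_1 = 8.5 + -3.3*1 = 5.2
i=2: S_2 = 8.5 + -3.3*2 = 1.9
i=3: S_3 = 8.5 + -3.3*3 = -1.4
i=4: S_4 = 8.5 + -3.3*4 = -4.7
The first 5 terms are: [8.5, 5.2, 1.9, -1.4, -4.7]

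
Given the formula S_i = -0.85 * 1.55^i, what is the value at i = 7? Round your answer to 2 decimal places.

S_7 = -0.85 * 1.55^7 ≈ -0.85 * 21.4942 ≈ -18.27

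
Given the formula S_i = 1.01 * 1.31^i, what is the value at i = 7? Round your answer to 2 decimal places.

S_7 = 1.01 * 1.31^7 ≈ 1.01 * 6.6206 ≈ 6.69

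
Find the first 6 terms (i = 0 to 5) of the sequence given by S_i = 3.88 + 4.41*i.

This is an arithmetic sequence.
i=0: S_0 = 3.88 + 4.41*0 = 3.88
i=1: S_1 = 3.88 + 4.41*1 = 8.29
i=2: S_2 = 3.88 + 4.41*2 = 12.7
i=3: S_3 = 3.88 + 4.41*3 = 17.11
i=4: S_4 = 3.88 + 4.41*4 = 21.52
i=5: S_5 = 3.88 + 4.41*5 = 25.93
The first 6 terms are: [3.88, 8.29, 12.7, 17.11, 21.52, 25.93]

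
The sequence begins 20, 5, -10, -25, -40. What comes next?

Differences: 5 - 20 = -15
This is an arithmetic sequence with common difference d = -15.
Next term = -40 + -15 = -55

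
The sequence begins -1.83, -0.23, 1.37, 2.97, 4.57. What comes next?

Differences: -0.23 - -1.83 = 1.6
This is an arithmetic sequence with common difference d = 1.6.
Next term = 4.57 + 1.6 = 6.17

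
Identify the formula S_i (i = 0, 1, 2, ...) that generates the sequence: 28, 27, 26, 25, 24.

Check differences: 27 - 28 = -1
26 - 27 = -1
Common difference d = -1.
First term a = 28.
Formula: S_i = 28 - 1*i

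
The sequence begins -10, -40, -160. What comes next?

Ratios: -40 / -10 = 4.0
This is a geometric sequence with common ratio r = 4.
Next term = -160 * 4 = -640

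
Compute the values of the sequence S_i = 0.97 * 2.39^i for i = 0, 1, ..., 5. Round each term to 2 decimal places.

This is a geometric sequence.
i=0: S_0 = 0.97 * 2.39^0 = 0.97
i=1: S_1 = 0.97 * 2.39^1 ≈ 2.32
i=2: S_2 = 0.97 * 2.39^2 ≈ 5.54
i=3: S_3 = 0.97 * 2.39^3 ≈ 13.24
i=4: S_4 = 0.97 * 2.39^4 ≈ 31.65
i=5: S_5 = 0.97 * 2.39^5 ≈ 75.64
The first 6 terms are: [0.97, 2.32, 5.54, 13.24, 31.65, 75.64]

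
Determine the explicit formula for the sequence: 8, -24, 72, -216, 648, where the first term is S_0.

Check ratios: -24 / 8 = -3.0
Common ratio r = -3.
First term a = 8.
Formula: S_i = 8 * (-3)^i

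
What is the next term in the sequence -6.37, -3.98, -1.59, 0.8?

Differences: -3.98 - -6.37 = 2.39
This is an arithmetic sequence with common difference d = 2.39.
Next term = 0.8 + 2.39 = 3.19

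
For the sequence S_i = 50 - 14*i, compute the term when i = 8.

S_8 = 50 + -14*8 = 50 + -112 = -62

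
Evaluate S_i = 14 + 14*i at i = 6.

S_6 = 14 + 14*6 = 14 + 84 = 98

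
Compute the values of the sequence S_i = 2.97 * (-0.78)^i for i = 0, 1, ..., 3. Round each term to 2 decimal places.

This is a geometric sequence.
i=0: S_0 = 2.97 * (-0.78)^0 = 2.97
i=1: S_1 = 2.97 * (-0.78)^1 ≈ -2.32
i=2: S_2 = 2.97 * (-0.78)^2 ≈ 1.81
i=3: S_3 = 2.97 * (-0.78)^3 ≈ -1.41
The first 4 terms are: [2.97, -2.32, 1.81, -1.41]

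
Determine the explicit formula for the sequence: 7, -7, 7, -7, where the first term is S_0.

Check ratios: -7 / 7 = -1.0
Common ratio r = -1.
First term a = 7.
Formula: S_i = 7 * (-1)^i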